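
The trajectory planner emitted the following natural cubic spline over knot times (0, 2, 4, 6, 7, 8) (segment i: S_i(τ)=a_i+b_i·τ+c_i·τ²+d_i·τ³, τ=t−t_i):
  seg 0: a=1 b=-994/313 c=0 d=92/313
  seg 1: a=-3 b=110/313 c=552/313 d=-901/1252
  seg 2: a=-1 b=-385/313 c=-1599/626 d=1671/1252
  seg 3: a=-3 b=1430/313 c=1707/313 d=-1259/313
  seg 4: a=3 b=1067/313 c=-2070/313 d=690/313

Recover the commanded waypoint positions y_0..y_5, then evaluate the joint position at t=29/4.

y_0 = S_0(0) = a_0 = 1
y_1 = S_1(0) = a_1 = -3
y_2 = S_2(0) = a_2 = -1
y_3 = S_3(0) = a_3 = -3
y_4 = S_4(0) = a_4 = 3
y_5 = S_4(1) = 2
t_q=29/4 is in segment 4 (τ=1/4); S_4(τ)=34789/10016

y_0=1 y_1=-3 y_2=-1 y_3=-3 y_4=3 y_5=2
S(29/4) = 34789/10016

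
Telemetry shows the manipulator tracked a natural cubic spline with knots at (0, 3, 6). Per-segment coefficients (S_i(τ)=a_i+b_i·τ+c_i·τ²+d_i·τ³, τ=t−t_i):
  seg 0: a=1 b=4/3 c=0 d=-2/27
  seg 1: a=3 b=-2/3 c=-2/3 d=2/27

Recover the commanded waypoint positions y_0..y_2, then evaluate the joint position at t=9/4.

y_0 = S_0(0) = a_0 = 1
y_1 = S_1(0) = a_1 = 3
y_2 = S_1(3) = -3
t_q=9/4 is in segment 0 (τ=9/4); S_0(τ)=101/32

y_0=1 y_1=3 y_2=-3
S(9/4) = 101/32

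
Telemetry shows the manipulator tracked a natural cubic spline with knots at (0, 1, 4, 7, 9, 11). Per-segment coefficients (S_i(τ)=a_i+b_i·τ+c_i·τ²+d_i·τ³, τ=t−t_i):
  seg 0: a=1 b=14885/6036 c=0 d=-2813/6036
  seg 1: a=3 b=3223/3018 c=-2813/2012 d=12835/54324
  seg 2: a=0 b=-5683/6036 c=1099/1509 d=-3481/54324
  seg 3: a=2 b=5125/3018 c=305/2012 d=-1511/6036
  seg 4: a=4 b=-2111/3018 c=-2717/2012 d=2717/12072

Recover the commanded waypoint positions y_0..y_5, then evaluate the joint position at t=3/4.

y_0 = S_0(0) = a_0 = 1
y_1 = S_1(0) = a_1 = 3
y_2 = S_2(0) = a_2 = 0
y_3 = S_3(0) = a_3 = 2
y_4 = S_4(0) = a_4 = 4
y_5 = S_4(2) = -1
t_q=3/4 is in segment 0 (τ=3/4); S_0(τ)=341611/128768

y_0=1 y_1=3 y_2=0 y_3=2 y_4=4 y_5=-1
S(3/4) = 341611/128768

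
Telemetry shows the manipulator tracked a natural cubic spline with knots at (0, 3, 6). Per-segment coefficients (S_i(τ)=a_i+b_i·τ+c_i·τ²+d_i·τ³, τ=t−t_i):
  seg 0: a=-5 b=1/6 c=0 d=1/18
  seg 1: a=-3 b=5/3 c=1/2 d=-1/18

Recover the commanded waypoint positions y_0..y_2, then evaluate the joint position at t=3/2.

y_0=-5 y_1=-3 y_2=5
S(3/2) = -73/16

y_0 = S_0(0) = a_0 = -5
y_1 = S_1(0) = a_1 = -3
y_2 = S_1(3) = 5
t_q=3/2 is in segment 0 (τ=3/2); S_0(τ)=-73/16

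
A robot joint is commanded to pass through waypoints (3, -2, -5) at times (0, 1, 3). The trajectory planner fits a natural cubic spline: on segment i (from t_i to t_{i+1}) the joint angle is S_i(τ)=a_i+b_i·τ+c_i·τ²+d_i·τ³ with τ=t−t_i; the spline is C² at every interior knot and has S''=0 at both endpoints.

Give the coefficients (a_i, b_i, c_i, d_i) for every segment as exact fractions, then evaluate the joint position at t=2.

  seg 0: a=3 b=-67/12 c=0 d=7/12
  seg 1: a=-2 b=-23/6 c=7/4 d=-7/24
S(2) = -35/8

Δ: Δ0=-5, Δ1=-3/2
row 1: diag=6, rhs=21; c'=1/3, d'=7/2
back: M1=7/2
M: M0=0, M1=7/2, M2=0
seg 0: a=3, c=M0/2=0, d=(M1−M0)/(6·1)=7/12, b=Δ0−h0·(2M0+M1)/6=-67/12
seg 1: a=-2, c=M1/2=7/4, d=(M2−M1)/(6·2)=-7/24, b=Δ1−h1·(2M1+M2)/6=-23/6
t_q=2 → seg 1, τ=1; S=-2+-23/6·τ+7/4·τ²+-7/24·τ³=-35/8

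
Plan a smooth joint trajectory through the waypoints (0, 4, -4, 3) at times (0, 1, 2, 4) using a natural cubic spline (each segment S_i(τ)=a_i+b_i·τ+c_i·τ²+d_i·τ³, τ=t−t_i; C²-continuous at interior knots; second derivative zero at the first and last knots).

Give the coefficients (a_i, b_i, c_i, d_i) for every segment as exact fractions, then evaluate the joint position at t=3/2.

  seg 0: a=0 b=351/46 c=0 d=-167/46
  seg 1: a=4 b=-75/23 c=-501/46 d=283/46
  seg 2: a=-4 b=-303/46 c=174/23 d=-29/23
S(3/2) = 153/368

Δ: Δ0=4, Δ1=-8, Δ2=7/2
row 1: diag=4, rhs=-72; c'=1/4, d'=-18
row 2: denom=6−1·1/4=23/4; d'=(69−1·-18)/(23/4)=348/23
back: M2=348/23
back: M1=-18−1/4·348/23=-501/23
M: M0=0, M1=-501/23, M2=348/23, M3=0
seg 0: a=0, c=M0/2=0, d=(M1−M0)/(6·1)=-167/46, b=Δ0−h0·(2M0+M1)/6=351/46
seg 1: a=4, c=M1/2=-501/46, d=(M2−M1)/(6·1)=283/46, b=Δ1−h1·(2M1+M2)/6=-75/23
seg 2: a=-4, c=M2/2=174/23, d=(M3−M2)/(6·2)=-29/23, b=Δ2−h2·(2M2+M3)/6=-303/46
t_q=3/2 → seg 1, τ=1/2; S=4+-75/23·τ+-501/46·τ²+283/46·τ³=153/368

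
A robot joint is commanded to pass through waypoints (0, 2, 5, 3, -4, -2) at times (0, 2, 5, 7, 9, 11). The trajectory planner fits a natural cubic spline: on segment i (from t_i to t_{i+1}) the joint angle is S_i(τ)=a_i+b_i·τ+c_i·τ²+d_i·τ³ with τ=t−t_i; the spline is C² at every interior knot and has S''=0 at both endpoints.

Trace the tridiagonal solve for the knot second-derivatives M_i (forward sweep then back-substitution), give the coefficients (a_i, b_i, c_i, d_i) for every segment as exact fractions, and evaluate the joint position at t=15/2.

  seg 0: a=0 b=1192/1285 c=0 d=93/5140
  seg 1: a=2 b=1471/1285 c=279/2570 d=-403/7710
  seg 2: a=5 b=989/2570 c=-93/257 d=-1699/10280
  seg 3: a=3 b=-3914/1285 c=-6957/5140 d=579/1028
  seg 4: a=-4 b=-2186/1285 c=10413/5140 d=-3471/10280
S(15/2) = 49717/41120

Δ: Δ0=1, Δ1=1, Δ2=-1, Δ3=-7/2, Δ4=1
row 1: diag=10, rhs=0; c'=3/10, d'=0
row 2: denom=10−3·3/10=91/10; d'=(-12−3·0)/(91/10)=-120/91
row 3: denom=8−2·20/91=688/91; d'=(-15−2·-120/91)/(688/91)=-1125/688
row 4: denom=8−2·91/344=1285/172; d'=(27−2·-1125/688)/(1285/172)=10413/2570
back: M4=10413/2570
back: M3=-1125/688−91/344·10413/2570=-6957/2570
back: M2=-120/91−20/91·-6957/2570=-186/257
back: M1=0−3/10·-186/257=279/1285
M: M0=0, M1=279/1285, M2=-186/257, M3=-6957/2570, M4=10413/2570, M5=0
seg 0: a=0, c=M0/2=0, d=(M1−M0)/(6·2)=93/5140, b=Δ0−h0·(2M0+M1)/6=1192/1285
seg 1: a=2, c=M1/2=279/2570, d=(M2−M1)/(6·3)=-403/7710, b=Δ1−h1·(2M1+M2)/6=1471/1285
seg 2: a=5, c=M2/2=-93/257, d=(M3−M2)/(6·2)=-1699/10280, b=Δ2−h2·(2M2+M3)/6=989/2570
seg 3: a=3, c=M3/2=-6957/5140, d=(M4−M3)/(6·2)=579/1028, b=Δ3−h3·(2M3+M4)/6=-3914/1285
seg 4: a=-4, c=M4/2=10413/5140, d=(M5−M4)/(6·2)=-3471/10280, b=Δ4−h4·(2M4+M5)/6=-2186/1285
t_q=15/2 → seg 3, τ=1/2; S=3+-3914/1285·τ+-6957/5140·τ²+579/1028·τ³=49717/41120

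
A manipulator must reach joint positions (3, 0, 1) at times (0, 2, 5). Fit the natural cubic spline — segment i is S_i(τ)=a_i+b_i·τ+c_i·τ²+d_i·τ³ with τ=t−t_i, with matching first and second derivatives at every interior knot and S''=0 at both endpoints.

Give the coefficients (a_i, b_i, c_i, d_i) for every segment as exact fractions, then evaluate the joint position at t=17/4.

Δ: Δ0=-3/2, Δ1=1/3
row 1: diag=10, rhs=11; c'=3/10, d'=11/10
back: M1=11/10
M: M0=0, M1=11/10, M2=0
seg 0: a=3, c=M0/2=0, d=(M1−M0)/(6·2)=11/120, b=Δ0−h0·(2M0+M1)/6=-28/15
seg 1: a=0, c=M1/2=11/20, d=(M2−M1)/(6·3)=-11/180, b=Δ1−h1·(2M1+M2)/6=-23/30
t_q=17/4 → seg 1, τ=9/4; S=0+-23/30·τ+11/20·τ²+-11/180·τ³=93/256

  seg 0: a=3 b=-28/15 c=0 d=11/120
  seg 1: a=0 b=-23/30 c=11/20 d=-11/180
S(17/4) = 93/256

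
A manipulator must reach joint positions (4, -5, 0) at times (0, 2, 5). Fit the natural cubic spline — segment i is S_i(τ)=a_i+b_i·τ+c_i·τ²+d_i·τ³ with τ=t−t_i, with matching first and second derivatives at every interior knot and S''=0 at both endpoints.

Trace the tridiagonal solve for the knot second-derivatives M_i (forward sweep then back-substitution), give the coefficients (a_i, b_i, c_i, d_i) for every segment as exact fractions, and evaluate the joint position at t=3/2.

  seg 0: a=4 b=-86/15 c=0 d=37/120
  seg 1: a=-5 b=-61/30 c=37/20 d=-37/180
S(3/2) = -1139/320

Δ: Δ0=-9/2, Δ1=5/3
row 1: diag=10, rhs=37; c'=3/10, d'=37/10
back: M1=37/10
M: M0=0, M1=37/10, M2=0
seg 0: a=4, c=M0/2=0, d=(M1−M0)/(6·2)=37/120, b=Δ0−h0·(2M0+M1)/6=-86/15
seg 1: a=-5, c=M1/2=37/20, d=(M2−M1)/(6·3)=-37/180, b=Δ1−h1·(2M1+M2)/6=-61/30
t_q=3/2 → seg 0, τ=3/2; S=4+-86/15·τ+0·τ²+37/120·τ³=-1139/320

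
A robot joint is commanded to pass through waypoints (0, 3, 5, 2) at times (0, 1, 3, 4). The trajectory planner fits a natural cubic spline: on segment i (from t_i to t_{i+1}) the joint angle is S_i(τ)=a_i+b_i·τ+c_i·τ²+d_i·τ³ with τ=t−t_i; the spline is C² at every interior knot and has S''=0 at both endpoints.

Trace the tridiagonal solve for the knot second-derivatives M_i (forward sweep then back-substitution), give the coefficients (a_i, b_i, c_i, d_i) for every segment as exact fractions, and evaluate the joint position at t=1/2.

Δ: Δ0=3, Δ1=1, Δ2=-3
row 1: diag=6, rhs=-12; c'=1/3, d'=-2
row 2: denom=6−2·1/3=16/3; d'=(-24−2·-2)/(16/3)=-15/4
back: M2=-15/4
back: M1=-2−1/3·-15/4=-3/4
M: M0=0, M1=-3/4, M2=-15/4, M3=0
seg 0: a=0, c=M0/2=0, d=(M1−M0)/(6·1)=-1/8, b=Δ0−h0·(2M0+M1)/6=25/8
seg 1: a=3, c=M1/2=-3/8, d=(M2−M1)/(6·2)=-1/4, b=Δ1−h1·(2M1+M2)/6=11/4
seg 2: a=5, c=M2/2=-15/8, d=(M3−M2)/(6·1)=5/8, b=Δ2−h2·(2M2+M3)/6=-7/4
t_q=1/2 → seg 0, τ=1/2; S=0+25/8·τ+0·τ²+-1/8·τ³=99/64

  seg 0: a=0 b=25/8 c=0 d=-1/8
  seg 1: a=3 b=11/4 c=-3/8 d=-1/4
  seg 2: a=5 b=-7/4 c=-15/8 d=5/8
S(1/2) = 99/64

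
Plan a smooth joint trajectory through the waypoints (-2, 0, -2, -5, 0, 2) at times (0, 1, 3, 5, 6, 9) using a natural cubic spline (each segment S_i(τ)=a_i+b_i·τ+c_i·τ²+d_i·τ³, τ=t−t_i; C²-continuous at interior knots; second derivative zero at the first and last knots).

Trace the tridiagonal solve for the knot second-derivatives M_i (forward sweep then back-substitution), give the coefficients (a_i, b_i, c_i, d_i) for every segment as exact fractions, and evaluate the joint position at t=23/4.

Δ: Δ0=2, Δ1=-1, Δ2=-3/2, Δ3=5, Δ4=2/3
row 1: diag=6, rhs=-18; c'=1/3, d'=-3
row 2: denom=8−2·1/3=22/3; d'=(-3−2·-3)/(22/3)=9/22
row 3: denom=6−2·3/11=60/11; d'=(39−2·9/22)/(60/11)=7
row 4: denom=8−1·11/60=469/60; d'=(-26−1·7)/(469/60)=-1980/469
back: M4=-1980/469
back: M3=7−11/60·-1980/469=3646/469
back: M2=9/22−3/11·3646/469=-1605/938
back: M1=-3−1/3·-1605/938=-2279/938
M: M0=0, M1=-2279/938, M2=-1605/938, M3=3646/469, M4=-1980/469, M5=0
seg 0: a=-2, c=M0/2=0, d=(M1−M0)/(6·1)=-2279/5628, b=Δ0−h0·(2M0+M1)/6=13535/5628
seg 1: a=0, c=M1/2=-2279/1876, d=(M2−M1)/(6·2)=337/5628, b=Δ1−h1·(2M1+M2)/6=3349/2814
seg 2: a=-2, c=M2/2=-1605/1876, d=(M3−M2)/(6·2)=1271/1608, b=Δ2−h2·(2M2+M3)/6=-8303/2814
seg 3: a=-5, c=M3/2=1823/469, d=(M4−M3)/(6·1)=-2813/1407, b=Δ3−h3·(2M3+M4)/6=4379/1407
seg 4: a=0, c=M4/2=-990/469, d=(M5−M4)/(6·3)=110/469, b=Δ4−h4·(2M4+M5)/6=6878/1407
t_q=23/4 → seg 3, τ=3/4; S=-5+4379/1407·τ+1823/469·τ²+-2813/1407·τ³=-39705/30016

  seg 0: a=-2 b=13535/5628 c=0 d=-2279/5628
  seg 1: a=0 b=3349/2814 c=-2279/1876 d=337/5628
  seg 2: a=-2 b=-8303/2814 c=-1605/1876 d=1271/1608
  seg 3: a=-5 b=4379/1407 c=1823/469 d=-2813/1407
  seg 4: a=0 b=6878/1407 c=-990/469 d=110/469
S(23/4) = -39705/30016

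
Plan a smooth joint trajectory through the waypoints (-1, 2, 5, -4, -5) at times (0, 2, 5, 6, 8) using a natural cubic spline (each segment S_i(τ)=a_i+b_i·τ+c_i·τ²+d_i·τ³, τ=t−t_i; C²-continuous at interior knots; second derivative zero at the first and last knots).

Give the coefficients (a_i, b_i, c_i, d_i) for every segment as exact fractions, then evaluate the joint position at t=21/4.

Δ: Δ0=3/2, Δ1=1, Δ2=-9, Δ3=-1/2
row 1: diag=10, rhs=-3; c'=3/10, d'=-3/10
row 2: denom=8−3·3/10=71/10; d'=(-60−3·-3/10)/(71/10)=-591/71
row 3: denom=6−1·10/71=416/71; d'=(51−1·-591/71)/(416/71)=81/8
back: M3=81/8
back: M2=-591/71−10/71·81/8=-39/4
back: M1=-3/10−3/10·-39/4=21/8
M: M0=0, M1=21/8, M2=-39/4, M3=81/8, M4=0
seg 0: a=-1, c=M0/2=0, d=(M1−M0)/(6·2)=7/32, b=Δ0−h0·(2M0+M1)/6=5/8
seg 1: a=2, c=M1/2=21/16, d=(M2−M1)/(6·3)=-11/16, b=Δ1−h1·(2M1+M2)/6=13/4
seg 2: a=5, c=M2/2=-39/8, d=(M3−M2)/(6·1)=53/16, b=Δ2−h2·(2M2+M3)/6=-119/16
seg 3: a=-4, c=M3/2=81/16, d=(M4−M3)/(6·2)=-27/32, b=Δ3−h3·(2M3+M4)/6=-29/4
t_q=21/4 → seg 2, τ=1/4; S=5+-119/16·τ+-39/8·τ²+53/16·τ³=2957/1024

  seg 0: a=-1 b=5/8 c=0 d=7/32
  seg 1: a=2 b=13/4 c=21/16 d=-11/16
  seg 2: a=5 b=-119/16 c=-39/8 d=53/16
  seg 3: a=-4 b=-29/4 c=81/16 d=-27/32
S(21/4) = 2957/1024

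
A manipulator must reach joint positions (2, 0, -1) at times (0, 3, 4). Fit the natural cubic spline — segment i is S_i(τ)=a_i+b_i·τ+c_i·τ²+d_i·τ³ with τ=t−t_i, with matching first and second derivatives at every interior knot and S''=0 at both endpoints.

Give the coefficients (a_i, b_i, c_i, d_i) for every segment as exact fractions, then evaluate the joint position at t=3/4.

  seg 0: a=2 b=-13/24 c=0 d=-1/72
  seg 1: a=0 b=-11/12 c=-1/8 d=1/24
S(3/4) = 813/512

Δ: Δ0=-2/3, Δ1=-1
row 1: diag=8, rhs=-2; c'=1/8, d'=-1/4
back: M1=-1/4
M: M0=0, M1=-1/4, M2=0
seg 0: a=2, c=M0/2=0, d=(M1−M0)/(6·3)=-1/72, b=Δ0−h0·(2M0+M1)/6=-13/24
seg 1: a=0, c=M1/2=-1/8, d=(M2−M1)/(6·1)=1/24, b=Δ1−h1·(2M1+M2)/6=-11/12
t_q=3/4 → seg 0, τ=3/4; S=2+-13/24·τ+0·τ²+-1/72·τ³=813/512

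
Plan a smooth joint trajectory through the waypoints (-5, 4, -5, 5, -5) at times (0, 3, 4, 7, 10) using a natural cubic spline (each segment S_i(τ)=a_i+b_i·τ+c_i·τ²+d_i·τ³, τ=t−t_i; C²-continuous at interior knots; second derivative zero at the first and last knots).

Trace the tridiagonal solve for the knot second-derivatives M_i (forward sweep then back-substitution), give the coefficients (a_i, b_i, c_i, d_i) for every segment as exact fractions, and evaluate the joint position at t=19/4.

  seg 0: a=-5 b=158/19 c=0 d=-101/171
  seg 1: a=4 b=-145/19 c=-101/19 d=75/19
  seg 2: a=-5 b=-122/19 c=124/19 d=-560/513
  seg 3: a=5 b=62/19 c=-188/57 d=188/513
S(19/4) = -251/38

Δ: Δ0=3, Δ1=-9, Δ2=10/3, Δ3=-10/3
row 1: diag=8, rhs=-72; c'=1/8, d'=-9
row 2: denom=8−1·1/8=63/8; d'=(74−1·-9)/(63/8)=664/63
row 3: denom=12−3·8/21=76/7; d'=(-40−3·664/63)/(76/7)=-376/57
back: M3=-376/57
back: M2=664/63−8/21·-376/57=248/19
back: M1=-9−1/8·248/19=-202/19
M: M0=0, M1=-202/19, M2=248/19, M3=-376/57, M4=0
seg 0: a=-5, c=M0/2=0, d=(M1−M0)/(6·3)=-101/171, b=Δ0−h0·(2M0+M1)/6=158/19
seg 1: a=4, c=M1/2=-101/19, d=(M2−M1)/(6·1)=75/19, b=Δ1−h1·(2M1+M2)/6=-145/19
seg 2: a=-5, c=M2/2=124/19, d=(M3−M2)/(6·3)=-560/513, b=Δ2−h2·(2M2+M3)/6=-122/19
seg 3: a=5, c=M3/2=-188/57, d=(M4−M3)/(6·3)=188/513, b=Δ3−h3·(2M3+M4)/6=62/19
t_q=19/4 → seg 2, τ=3/4; S=-5+-122/19·τ+124/19·τ²+-560/513·τ³=-251/38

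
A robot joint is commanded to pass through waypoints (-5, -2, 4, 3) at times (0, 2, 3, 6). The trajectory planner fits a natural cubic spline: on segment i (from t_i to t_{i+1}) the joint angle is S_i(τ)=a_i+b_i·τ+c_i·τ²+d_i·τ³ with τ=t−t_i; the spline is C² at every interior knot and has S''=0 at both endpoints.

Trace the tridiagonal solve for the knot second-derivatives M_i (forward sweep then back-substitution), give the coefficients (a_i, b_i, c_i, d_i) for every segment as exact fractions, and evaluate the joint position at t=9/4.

  seg 0: a=-5 b=-85/282 c=0 d=127/282
  seg 1: a=-2 b=1439/282 c=127/47 d=-509/282
  seg 2: a=4 b=718/141 c=-255/94 d=85/282
S(9/4) = -3511/6016

Δ: Δ0=3/2, Δ1=6, Δ2=-1/3
row 1: diag=6, rhs=27; c'=1/6, d'=9/2
row 2: denom=8−1·1/6=47/6; d'=(-38−1·9/2)/(47/6)=-255/47
back: M2=-255/47
back: M1=9/2−1/6·-255/47=254/47
M: M0=0, M1=254/47, M2=-255/47, M3=0
seg 0: a=-5, c=M0/2=0, d=(M1−M0)/(6·2)=127/282, b=Δ0−h0·(2M0+M1)/6=-85/282
seg 1: a=-2, c=M1/2=127/47, d=(M2−M1)/(6·1)=-509/282, b=Δ1−h1·(2M1+M2)/6=1439/282
seg 2: a=4, c=M2/2=-255/94, d=(M3−M2)/(6·3)=85/282, b=Δ2−h2·(2M2+M3)/6=718/141
t_q=9/4 → seg 1, τ=1/4; S=-2+1439/282·τ+127/47·τ²+-509/282·τ³=-3511/6016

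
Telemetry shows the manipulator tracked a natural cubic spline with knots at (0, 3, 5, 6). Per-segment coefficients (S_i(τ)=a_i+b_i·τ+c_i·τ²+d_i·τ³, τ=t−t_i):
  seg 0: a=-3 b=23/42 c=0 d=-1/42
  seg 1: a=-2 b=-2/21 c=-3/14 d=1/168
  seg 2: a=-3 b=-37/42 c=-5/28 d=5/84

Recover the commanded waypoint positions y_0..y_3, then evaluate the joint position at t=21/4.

y_0 = S_0(0) = a_0 = -3
y_1 = S_1(0) = a_1 = -2
y_2 = S_2(0) = a_2 = -3
y_3 = S_2(1) = -4
t_q=21/4 is in segment 2 (τ=1/4); S_2(τ)=-827/256

y_0=-3 y_1=-2 y_2=-3 y_3=-4
S(21/4) = -827/256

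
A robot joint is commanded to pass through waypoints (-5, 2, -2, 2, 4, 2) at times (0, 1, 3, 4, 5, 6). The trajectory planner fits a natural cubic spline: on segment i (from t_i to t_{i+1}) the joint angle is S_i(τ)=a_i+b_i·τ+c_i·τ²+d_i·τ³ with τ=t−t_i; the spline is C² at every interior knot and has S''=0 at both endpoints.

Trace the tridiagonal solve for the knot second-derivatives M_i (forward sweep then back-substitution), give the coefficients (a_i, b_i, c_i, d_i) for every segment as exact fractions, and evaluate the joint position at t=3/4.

  seg 0: a=-5 b=2077/228 c=0 d=-481/228
  seg 1: a=2 b=317/114 c=-481/76 d=449/228
  seg 2: a=-2 b=125/114 c=417/76 d=-31/12
  seg 3: a=2 b=985/228 c=-43/19 d=-13/228
  seg 4: a=4 b=-43/114 c=-185/76 d=185/228
S(3/4) = 4583/4864

Δ: Δ0=7, Δ1=-2, Δ2=4, Δ3=2, Δ4=-2
row 1: diag=6, rhs=-54; c'=1/3, d'=-9
row 2: denom=6−2·1/3=16/3; d'=(36−2·-9)/(16/3)=81/8
row 3: denom=4−1·3/16=61/16; d'=(-12−1·81/8)/(61/16)=-354/61
row 4: denom=4−1·16/61=228/61; d'=(-24−1·-354/61)/(228/61)=-185/38
back: M4=-185/38
back: M3=-354/61−16/61·-185/38=-86/19
back: M2=81/8−3/16·-86/19=417/38
back: M1=-9−1/3·417/38=-481/38
M: M0=0, M1=-481/38, M2=417/38, M3=-86/19, M4=-185/38, M5=0
seg 0: a=-5, c=M0/2=0, d=(M1−M0)/(6·1)=-481/228, b=Δ0−h0·(2M0+M1)/6=2077/228
seg 1: a=2, c=M1/2=-481/76, d=(M2−M1)/(6·2)=449/228, b=Δ1−h1·(2M1+M2)/6=317/114
seg 2: a=-2, c=M2/2=417/76, d=(M3−M2)/(6·1)=-31/12, b=Δ2−h2·(2M2+M3)/6=125/114
seg 3: a=2, c=M3/2=-43/19, d=(M4−M3)/(6·1)=-13/228, b=Δ3−h3·(2M3+M4)/6=985/228
seg 4: a=4, c=M4/2=-185/76, d=(M5−M4)/(6·1)=185/228, b=Δ4−h4·(2M4+M5)/6=-43/114
t_q=3/4 → seg 0, τ=3/4; S=-5+2077/228·τ+0·τ²+-481/228·τ³=4583/4864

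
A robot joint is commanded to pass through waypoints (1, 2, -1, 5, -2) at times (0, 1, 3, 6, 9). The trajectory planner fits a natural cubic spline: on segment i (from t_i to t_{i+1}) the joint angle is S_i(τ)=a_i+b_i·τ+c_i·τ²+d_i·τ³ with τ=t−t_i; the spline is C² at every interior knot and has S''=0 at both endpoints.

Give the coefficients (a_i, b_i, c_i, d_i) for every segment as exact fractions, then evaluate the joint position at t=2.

  seg 0: a=1 b=2011/1236 c=0 d=-775/1236
  seg 1: a=2 b=-157/618 c=-775/412 d=1555/2472
  seg 2: a=-1 b=-71/309 c=195/103 d=-1066/2781
  seg 3: a=5 b=241/309 c=-481/309 d=481/2781
S(2) = 407/824

Δ: Δ0=1, Δ1=-3/2, Δ2=2, Δ3=-7/3
row 1: diag=6, rhs=-15; c'=1/3, d'=-5/2
row 2: denom=10−2·1/3=28/3; d'=(21−2·-5/2)/(28/3)=39/14
row 3: denom=12−3·9/28=309/28; d'=(-26−3·39/14)/(309/28)=-962/309
back: M3=-962/309
back: M2=39/14−9/28·-962/309=390/103
back: M1=-5/2−1/3·390/103=-775/206
M: M0=0, M1=-775/206, M2=390/103, M3=-962/309, M4=0
seg 0: a=1, c=M0/2=0, d=(M1−M0)/(6·1)=-775/1236, b=Δ0−h0·(2M0+M1)/6=2011/1236
seg 1: a=2, c=M1/2=-775/412, d=(M2−M1)/(6·2)=1555/2472, b=Δ1−h1·(2M1+M2)/6=-157/618
seg 2: a=-1, c=M2/2=195/103, d=(M3−M2)/(6·3)=-1066/2781, b=Δ2−h2·(2M2+M3)/6=-71/309
seg 3: a=5, c=M3/2=-481/309, d=(M4−M3)/(6·3)=481/2781, b=Δ3−h3·(2M3+M4)/6=241/309
t_q=2 → seg 1, τ=1; S=2+-157/618·τ+-775/412·τ²+1555/2472·τ³=407/824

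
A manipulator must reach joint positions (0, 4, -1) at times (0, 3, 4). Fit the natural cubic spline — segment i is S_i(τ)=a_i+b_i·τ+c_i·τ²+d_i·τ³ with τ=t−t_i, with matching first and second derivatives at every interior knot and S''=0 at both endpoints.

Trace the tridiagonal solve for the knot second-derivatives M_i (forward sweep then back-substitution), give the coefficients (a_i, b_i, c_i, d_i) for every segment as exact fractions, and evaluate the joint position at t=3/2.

Δ: Δ0=4/3, Δ1=-5
row 1: diag=8, rhs=-38; c'=1/8, d'=-19/4
back: M1=-19/4
M: M0=0, M1=-19/4, M2=0
seg 0: a=0, c=M0/2=0, d=(M1−M0)/(6·3)=-19/72, b=Δ0−h0·(2M0+M1)/6=89/24
seg 1: a=4, c=M1/2=-19/8, d=(M2−M1)/(6·1)=19/24, b=Δ1−h1·(2M1+M2)/6=-41/12
t_q=3/2 → seg 0, τ=3/2; S=0+89/24·τ+0·τ²+-19/72·τ³=299/64

  seg 0: a=0 b=89/24 c=0 d=-19/72
  seg 1: a=4 b=-41/12 c=-19/8 d=19/24
S(3/2) = 299/64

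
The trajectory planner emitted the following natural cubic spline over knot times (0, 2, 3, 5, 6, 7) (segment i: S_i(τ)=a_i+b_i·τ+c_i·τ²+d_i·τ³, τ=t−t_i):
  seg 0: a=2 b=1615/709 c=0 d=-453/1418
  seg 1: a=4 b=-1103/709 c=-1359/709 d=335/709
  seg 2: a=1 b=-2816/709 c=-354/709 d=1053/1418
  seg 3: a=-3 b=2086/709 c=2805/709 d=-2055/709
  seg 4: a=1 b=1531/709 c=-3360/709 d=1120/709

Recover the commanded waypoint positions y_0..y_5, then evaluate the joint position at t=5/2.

y_0 = S_0(0) = a_0 = 2
y_1 = S_1(0) = a_1 = 4
y_2 = S_2(0) = a_2 = 1
y_3 = S_3(0) = a_3 = -3
y_4 = S_4(0) = a_4 = 1
y_5 = S_4(1) = 0
t_q=5/2 is in segment 1 (τ=1/2); S_1(τ)=15893/5672

y_0=2 y_1=4 y_2=1 y_3=-3 y_4=1 y_5=0
S(5/2) = 15893/5672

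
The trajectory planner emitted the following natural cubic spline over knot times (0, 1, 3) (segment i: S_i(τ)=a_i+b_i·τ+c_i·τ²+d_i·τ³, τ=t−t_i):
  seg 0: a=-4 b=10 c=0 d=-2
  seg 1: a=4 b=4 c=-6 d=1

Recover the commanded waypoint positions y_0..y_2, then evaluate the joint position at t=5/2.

y_0=-4 y_1=4 y_2=-4
S(5/2) = -1/8

y_0 = S_0(0) = a_0 = -4
y_1 = S_1(0) = a_1 = 4
y_2 = S_1(2) = -4
t_q=5/2 is in segment 1 (τ=3/2); S_1(τ)=-1/8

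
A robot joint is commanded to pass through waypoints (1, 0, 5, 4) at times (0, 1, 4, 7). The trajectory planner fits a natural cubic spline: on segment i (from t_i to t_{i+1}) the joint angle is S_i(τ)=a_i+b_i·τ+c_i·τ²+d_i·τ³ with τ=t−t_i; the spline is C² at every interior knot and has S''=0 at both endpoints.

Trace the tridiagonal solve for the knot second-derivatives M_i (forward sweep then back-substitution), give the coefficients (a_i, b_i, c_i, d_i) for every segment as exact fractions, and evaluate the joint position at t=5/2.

  seg 0: a=1 b=-125/87 c=0 d=38/87
  seg 1: a=0 b=-11/87 c=38/29 d=-62/261
  seg 2: a=5 b=115/87 c=-24/29 d=8/87
S(5/2) = 227/116

Δ: Δ0=-1, Δ1=5/3, Δ2=-1/3
row 1: diag=8, rhs=16; c'=3/8, d'=2
row 2: denom=12−3·3/8=87/8; d'=(-12−3·2)/(87/8)=-48/29
back: M2=-48/29
back: M1=2−3/8·-48/29=76/29
M: M0=0, M1=76/29, M2=-48/29, M3=0
seg 0: a=1, c=M0/2=0, d=(M1−M0)/(6·1)=38/87, b=Δ0−h0·(2M0+M1)/6=-125/87
seg 1: a=0, c=M1/2=38/29, d=(M2−M1)/(6·3)=-62/261, b=Δ1−h1·(2M1+M2)/6=-11/87
seg 2: a=5, c=M2/2=-24/29, d=(M3−M2)/(6·3)=8/87, b=Δ2−h2·(2M2+M3)/6=115/87
t_q=5/2 → seg 1, τ=3/2; S=0+-11/87·τ+38/29·τ²+-62/261·τ³=227/116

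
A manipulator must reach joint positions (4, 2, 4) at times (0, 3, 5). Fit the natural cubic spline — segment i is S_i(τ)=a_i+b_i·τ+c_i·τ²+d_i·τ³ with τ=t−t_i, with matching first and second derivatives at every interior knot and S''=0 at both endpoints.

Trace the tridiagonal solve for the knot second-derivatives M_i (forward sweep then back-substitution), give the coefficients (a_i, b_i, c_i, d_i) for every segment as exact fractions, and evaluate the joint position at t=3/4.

Δ: Δ0=-2/3, Δ1=1
row 1: diag=10, rhs=10; c'=1/5, d'=1
back: M1=1
M: M0=0, M1=1, M2=0
seg 0: a=4, c=M0/2=0, d=(M1−M0)/(6·3)=1/18, b=Δ0−h0·(2M0+M1)/6=-7/6
seg 1: a=2, c=M1/2=1/2, d=(M2−M1)/(6·2)=-1/12, b=Δ1−h1·(2M1+M2)/6=1/3
t_q=3/4 → seg 0, τ=3/4; S=4+-7/6·τ+0·τ²+1/18·τ³=403/128

  seg 0: a=4 b=-7/6 c=0 d=1/18
  seg 1: a=2 b=1/3 c=1/2 d=-1/12
S(3/4) = 403/128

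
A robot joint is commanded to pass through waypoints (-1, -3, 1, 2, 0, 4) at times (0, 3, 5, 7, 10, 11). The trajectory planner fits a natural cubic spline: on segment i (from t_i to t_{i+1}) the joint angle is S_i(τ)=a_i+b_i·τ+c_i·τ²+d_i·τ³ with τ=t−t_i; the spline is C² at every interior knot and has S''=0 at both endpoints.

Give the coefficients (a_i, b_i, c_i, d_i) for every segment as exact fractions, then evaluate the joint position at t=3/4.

  seg 0: a=-1 b=-2677/1692 c=0 d=1549/15228
  seg 1: a=-3 b=985/846 c=1549/1692 d=-421/1692
  seg 2: a=1 b=173/94 c=-977/1692 d=-157/3384
  seg 3: a=2 b=-434/423 c=-362/423 d=1238/3807
  seg 4: a=0 b=1108/423 c=292/141 d=-292/423
S(3/4) = -25793/12032

Δ: Δ0=-2/3, Δ1=2, Δ2=1/2, Δ3=-2/3, Δ4=4
row 1: diag=10, rhs=16; c'=1/5, d'=8/5
row 2: denom=8−2·1/5=38/5; d'=(-9−2·8/5)/(38/5)=-61/38
row 3: denom=10−2·5/19=180/19; d'=(-7−2·-61/38)/(180/19)=-2/5
row 4: denom=8−3·19/60=141/20; d'=(28−3·-2/5)/(141/20)=584/141
back: M4=584/141
back: M3=-2/5−19/60·584/141=-724/423
back: M2=-61/38−5/19·-724/423=-977/846
back: M1=8/5−1/5·-977/846=1549/846
M: M0=0, M1=1549/846, M2=-977/846, M3=-724/423, M4=584/141, M5=0
seg 0: a=-1, c=M0/2=0, d=(M1−M0)/(6·3)=1549/15228, b=Δ0−h0·(2M0+M1)/6=-2677/1692
seg 1: a=-3, c=M1/2=1549/1692, d=(M2−M1)/(6·2)=-421/1692, b=Δ1−h1·(2M1+M2)/6=985/846
seg 2: a=1, c=M2/2=-977/1692, d=(M3−M2)/(6·2)=-157/3384, b=Δ2−h2·(2M2+M3)/6=173/94
seg 3: a=2, c=M3/2=-362/423, d=(M4−M3)/(6·3)=1238/3807, b=Δ3−h3·(2M3+M4)/6=-434/423
seg 4: a=0, c=M4/2=292/141, d=(M5−M4)/(6·1)=-292/423, b=Δ4−h4·(2M4+M5)/6=1108/423
t_q=3/4 → seg 0, τ=3/4; S=-1+-2677/1692·τ+0·τ²+1549/15228·τ³=-25793/12032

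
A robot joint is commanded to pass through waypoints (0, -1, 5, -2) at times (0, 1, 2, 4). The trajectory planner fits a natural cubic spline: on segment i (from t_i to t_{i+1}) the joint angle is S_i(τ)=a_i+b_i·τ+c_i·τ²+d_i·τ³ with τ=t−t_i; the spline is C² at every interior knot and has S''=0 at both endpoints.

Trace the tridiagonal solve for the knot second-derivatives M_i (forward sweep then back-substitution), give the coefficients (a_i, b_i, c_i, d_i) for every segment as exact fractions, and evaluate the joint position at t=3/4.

  seg 0: a=0 b=-149/46 c=0 d=103/46
  seg 1: a=-1 b=80/23 c=309/46 d=-193/46
  seg 2: a=5 b=199/46 c=-135/23 d=45/46
S(3/4) = -4371/2944

Δ: Δ0=-1, Δ1=6, Δ2=-7/2
row 1: diag=4, rhs=42; c'=1/4, d'=21/2
row 2: denom=6−1·1/4=23/4; d'=(-57−1·21/2)/(23/4)=-270/23
back: M2=-270/23
back: M1=21/2−1/4·-270/23=309/23
M: M0=0, M1=309/23, M2=-270/23, M3=0
seg 0: a=0, c=M0/2=0, d=(M1−M0)/(6·1)=103/46, b=Δ0−h0·(2M0+M1)/6=-149/46
seg 1: a=-1, c=M1/2=309/46, d=(M2−M1)/(6·1)=-193/46, b=Δ1−h1·(2M1+M2)/6=80/23
seg 2: a=5, c=M2/2=-135/23, d=(M3−M2)/(6·2)=45/46, b=Δ2−h2·(2M2+M3)/6=199/46
t_q=3/4 → seg 0, τ=3/4; S=0+-149/46·τ+0·τ²+103/46·τ³=-4371/2944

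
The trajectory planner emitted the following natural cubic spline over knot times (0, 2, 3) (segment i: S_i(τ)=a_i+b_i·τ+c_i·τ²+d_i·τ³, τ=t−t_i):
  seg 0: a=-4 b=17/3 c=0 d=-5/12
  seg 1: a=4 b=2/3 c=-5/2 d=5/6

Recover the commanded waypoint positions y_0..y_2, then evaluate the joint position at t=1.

y_0=-4 y_1=4 y_2=3
S(1) = 5/4

y_0 = S_0(0) = a_0 = -4
y_1 = S_1(0) = a_1 = 4
y_2 = S_1(1) = 3
t_q=1 is in segment 0 (τ=1); S_0(τ)=5/4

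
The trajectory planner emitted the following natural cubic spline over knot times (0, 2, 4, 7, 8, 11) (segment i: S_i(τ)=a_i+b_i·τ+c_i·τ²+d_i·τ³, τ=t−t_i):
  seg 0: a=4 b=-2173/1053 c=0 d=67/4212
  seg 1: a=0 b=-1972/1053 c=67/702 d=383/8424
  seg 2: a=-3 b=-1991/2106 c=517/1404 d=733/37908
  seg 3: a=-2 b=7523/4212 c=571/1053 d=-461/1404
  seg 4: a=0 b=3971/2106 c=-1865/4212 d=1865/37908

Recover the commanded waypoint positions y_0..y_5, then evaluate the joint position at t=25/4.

y_0 = S_0(0) = a_0 = 4
y_1 = S_1(0) = a_1 = 0
y_2 = S_2(0) = a_2 = -3
y_3 = S_3(0) = a_3 = -2
y_4 = S_4(0) = a_4 = 0
y_5 = S_4(3) = 3
t_q=25/4 is in segment 2 (τ=9/4); S_2(τ)=-91135/29952

y_0=4 y_1=0 y_2=-3 y_3=-2 y_4=0 y_5=3
S(25/4) = -91135/29952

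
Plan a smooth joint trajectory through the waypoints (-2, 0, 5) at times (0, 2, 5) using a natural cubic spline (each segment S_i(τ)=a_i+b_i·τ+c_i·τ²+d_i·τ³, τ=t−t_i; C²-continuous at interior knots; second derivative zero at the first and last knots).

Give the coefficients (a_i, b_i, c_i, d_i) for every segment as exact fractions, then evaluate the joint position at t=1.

Δ: Δ0=1, Δ1=5/3
row 1: diag=10, rhs=4; c'=3/10, d'=2/5
back: M1=2/5
M: M0=0, M1=2/5, M2=0
seg 0: a=-2, c=M0/2=0, d=(M1−M0)/(6·2)=1/30, b=Δ0−h0·(2M0+M1)/6=13/15
seg 1: a=0, c=M1/2=1/5, d=(M2−M1)/(6·3)=-1/45, b=Δ1−h1·(2M1+M2)/6=19/15
t_q=1 → seg 0, τ=1; S=-2+13/15·τ+0·τ²+1/30·τ³=-11/10

  seg 0: a=-2 b=13/15 c=0 d=1/30
  seg 1: a=0 b=19/15 c=1/5 d=-1/45
S(1) = -11/10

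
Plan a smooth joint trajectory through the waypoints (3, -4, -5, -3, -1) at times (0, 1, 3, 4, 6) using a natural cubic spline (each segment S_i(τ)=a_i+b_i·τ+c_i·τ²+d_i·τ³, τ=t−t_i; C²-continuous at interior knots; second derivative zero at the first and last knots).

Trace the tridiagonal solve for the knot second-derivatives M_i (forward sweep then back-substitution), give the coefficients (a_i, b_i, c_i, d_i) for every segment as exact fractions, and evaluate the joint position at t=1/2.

  seg 0: a=3 b=-2995/372 c=0 d=391/372
  seg 1: a=-4 b=-911/186 c=391/124 d=-355/744
  seg 2: a=-5 b=185/93 c=9/31 d=-26/93
  seg 3: a=-3 b=161/93 c=-17/31 d=17/186
S(1/2) = -887/992

Δ: Δ0=-7, Δ1=-1/2, Δ2=2, Δ3=1
row 1: diag=6, rhs=39; c'=1/3, d'=13/2
row 2: denom=6−2·1/3=16/3; d'=(15−2·13/2)/(16/3)=3/8
row 3: denom=6−1·3/16=93/16; d'=(-6−1·3/8)/(93/16)=-34/31
back: M3=-34/31
back: M2=3/8−3/16·-34/31=18/31
back: M1=13/2−1/3·18/31=391/62
M: M0=0, M1=391/62, M2=18/31, M3=-34/31, M4=0
seg 0: a=3, c=M0/2=0, d=(M1−M0)/(6·1)=391/372, b=Δ0−h0·(2M0+M1)/6=-2995/372
seg 1: a=-4, c=M1/2=391/124, d=(M2−M1)/(6·2)=-355/744, b=Δ1−h1·(2M1+M2)/6=-911/186
seg 2: a=-5, c=M2/2=9/31, d=(M3−M2)/(6·1)=-26/93, b=Δ2−h2·(2M2+M3)/6=185/93
seg 3: a=-3, c=M3/2=-17/31, d=(M4−M3)/(6·2)=17/186, b=Δ3−h3·(2M3+M4)/6=161/93
t_q=1/2 → seg 0, τ=1/2; S=3+-2995/372·τ+0·τ²+391/372·τ³=-887/992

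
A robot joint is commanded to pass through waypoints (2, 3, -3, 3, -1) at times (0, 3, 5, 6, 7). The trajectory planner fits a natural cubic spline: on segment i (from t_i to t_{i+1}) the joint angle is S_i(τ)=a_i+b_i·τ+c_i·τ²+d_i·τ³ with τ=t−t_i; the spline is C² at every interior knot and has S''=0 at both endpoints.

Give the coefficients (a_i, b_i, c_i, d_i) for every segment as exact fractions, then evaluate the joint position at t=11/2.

Δ: Δ0=1/3, Δ1=-3, Δ2=6, Δ3=-4
row 1: diag=10, rhs=-20; c'=1/5, d'=-2
row 2: denom=6−2·1/5=28/5; d'=(54−2·-2)/(28/5)=145/14
row 3: denom=4−1·5/28=107/28; d'=(-60−1·145/14)/(107/28)=-1970/107
back: M3=-1970/107
back: M2=145/14−5/28·-1970/107=1460/107
back: M1=-2−1/5·1460/107=-506/107
M: M0=0, M1=-506/107, M2=1460/107, M3=-1970/107, M4=0
seg 0: a=2, c=M0/2=0, d=(M1−M0)/(6·3)=-253/963, b=Δ0−h0·(2M0+M1)/6=866/321
seg 1: a=3, c=M1/2=-253/107, d=(M2−M1)/(6·2)=983/642, b=Δ1−h1·(2M1+M2)/6=-1411/321
seg 2: a=-3, c=M2/2=730/107, d=(M3−M2)/(6·1)=-1715/321, b=Δ2−h2·(2M2+M3)/6=1451/321
seg 3: a=3, c=M3/2=-985/107, d=(M4−M3)/(6·1)=985/321, b=Δ3−h3·(2M3+M4)/6=686/321
t_q=11/2 → seg 2, τ=1/2; S=-3+1451/321·τ+730/107·τ²+-1715/321·τ³=255/856

  seg 0: a=2 b=866/321 c=0 d=-253/963
  seg 1: a=3 b=-1411/321 c=-253/107 d=983/642
  seg 2: a=-3 b=1451/321 c=730/107 d=-1715/321
  seg 3: a=3 b=686/321 c=-985/107 d=985/321
S(11/2) = 255/856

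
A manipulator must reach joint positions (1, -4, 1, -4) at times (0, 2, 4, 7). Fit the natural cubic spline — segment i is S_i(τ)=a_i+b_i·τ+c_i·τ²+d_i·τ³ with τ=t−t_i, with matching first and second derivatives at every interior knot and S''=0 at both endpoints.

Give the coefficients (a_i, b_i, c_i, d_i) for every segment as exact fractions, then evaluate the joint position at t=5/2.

  seg 0: a=1 b=-230/57 c=0 d=175/456
  seg 1: a=-4 b=65/114 c=175/76 d=-305/456
  seg 2: a=1 b=100/57 c=-65/38 d=65/342
S(5/2) = -3919/1216

Δ: Δ0=-5/2, Δ1=5/2, Δ2=-5/3
row 1: diag=8, rhs=30; c'=1/4, d'=15/4
row 2: denom=10−2·1/4=19/2; d'=(-25−2·15/4)/(19/2)=-65/19
back: M2=-65/19
back: M1=15/4−1/4·-65/19=175/38
M: M0=0, M1=175/38, M2=-65/19, M3=0
seg 0: a=1, c=M0/2=0, d=(M1−M0)/(6·2)=175/456, b=Δ0−h0·(2M0+M1)/6=-230/57
seg 1: a=-4, c=M1/2=175/76, d=(M2−M1)/(6·2)=-305/456, b=Δ1−h1·(2M1+M2)/6=65/114
seg 2: a=1, c=M2/2=-65/38, d=(M3−M2)/(6·3)=65/342, b=Δ2−h2·(2M2+M3)/6=100/57
t_q=5/2 → seg 1, τ=1/2; S=-4+65/114·τ+175/76·τ²+-305/456·τ³=-3919/1216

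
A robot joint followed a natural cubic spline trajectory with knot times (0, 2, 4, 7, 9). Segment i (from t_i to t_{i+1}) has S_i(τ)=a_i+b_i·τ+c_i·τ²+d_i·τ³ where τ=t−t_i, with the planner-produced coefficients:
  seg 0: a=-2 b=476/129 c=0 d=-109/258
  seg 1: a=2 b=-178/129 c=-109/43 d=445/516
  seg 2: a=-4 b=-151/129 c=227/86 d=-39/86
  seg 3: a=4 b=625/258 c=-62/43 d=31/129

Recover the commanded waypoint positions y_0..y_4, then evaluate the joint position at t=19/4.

y_0=-2 y_1=2 y_2=-4 y_3=4 y_4=5
S(19/4) = -19729/5504

y_0 = S_0(0) = a_0 = -2
y_1 = S_1(0) = a_1 = 2
y_2 = S_2(0) = a_2 = -4
y_3 = S_3(0) = a_3 = 4
y_4 = S_3(2) = 5
t_q=19/4 is in segment 2 (τ=3/4); S_2(τ)=-19729/5504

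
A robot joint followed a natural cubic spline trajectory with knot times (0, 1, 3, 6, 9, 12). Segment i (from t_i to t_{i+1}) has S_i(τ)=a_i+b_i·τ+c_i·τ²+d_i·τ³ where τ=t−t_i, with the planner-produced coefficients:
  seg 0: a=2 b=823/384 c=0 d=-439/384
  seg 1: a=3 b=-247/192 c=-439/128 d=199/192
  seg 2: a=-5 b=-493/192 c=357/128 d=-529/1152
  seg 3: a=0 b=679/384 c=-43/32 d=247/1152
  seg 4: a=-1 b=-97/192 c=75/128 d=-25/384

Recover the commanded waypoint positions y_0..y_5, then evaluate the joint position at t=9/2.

y_0 = S_0(0) = a_0 = 2
y_1 = S_1(0) = a_1 = 3
y_2 = S_2(0) = a_2 = -5
y_3 = S_3(0) = a_3 = 0
y_4 = S_4(0) = a_4 = -1
y_5 = S_4(3) = 1
t_q=9/2 is in segment 2 (τ=3/2); S_2(τ)=-4225/1024

y_0=2 y_1=3 y_2=-5 y_3=0 y_4=-1 y_5=1
S(9/2) = -4225/1024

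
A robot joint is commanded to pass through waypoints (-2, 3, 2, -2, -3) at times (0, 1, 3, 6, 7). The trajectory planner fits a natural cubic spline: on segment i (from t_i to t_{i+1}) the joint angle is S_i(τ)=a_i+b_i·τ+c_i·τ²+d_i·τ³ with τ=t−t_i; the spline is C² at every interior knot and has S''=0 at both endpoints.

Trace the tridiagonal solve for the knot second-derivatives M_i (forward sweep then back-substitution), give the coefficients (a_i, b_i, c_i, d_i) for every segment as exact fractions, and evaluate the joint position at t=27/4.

Δ: Δ0=5, Δ1=-1/2, Δ2=-4/3, Δ3=-1
row 1: diag=6, rhs=-33; c'=1/3, d'=-11/2
row 2: denom=10−2·1/3=28/3; d'=(-5−2·-11/2)/(28/3)=9/14
row 3: denom=8−3·9/28=197/28; d'=(2−3·9/14)/(197/28)=2/197
back: M3=2/197
back: M2=9/14−9/28·2/197=126/197
back: M1=-11/2−1/3·126/197=-2251/394
M: M0=0, M1=-2251/394, M2=126/197, M3=2/197, M4=0
seg 0: a=-2, c=M0/2=0, d=(M1−M0)/(6·1)=-2251/2364, b=Δ0−h0·(2M0+M1)/6=14071/2364
seg 1: a=3, c=M1/2=-2251/788, d=(M2−M1)/(6·2)=2503/4728, b=Δ1−h1·(2M1+M2)/6=3659/1182
seg 2: a=2, c=M2/2=63/197, d=(M3−M2)/(6·3)=-62/1773, b=Δ2−h2·(2M2+M3)/6=-1169/591
seg 3: a=-2, c=M3/2=1/197, d=(M4−M3)/(6·1)=-1/591, b=Δ3−h3·(2M3+M4)/6=-593/591
t_q=27/4 → seg 3, τ=3/4; S=-2+-593/591·τ+1/197·τ²+-1/591·τ³=-34677/12608

  seg 0: a=-2 b=14071/2364 c=0 d=-2251/2364
  seg 1: a=3 b=3659/1182 c=-2251/788 d=2503/4728
  seg 2: a=2 b=-1169/591 c=63/197 d=-62/1773
  seg 3: a=-2 b=-593/591 c=1/197 d=-1/591
S(27/4) = -34677/12608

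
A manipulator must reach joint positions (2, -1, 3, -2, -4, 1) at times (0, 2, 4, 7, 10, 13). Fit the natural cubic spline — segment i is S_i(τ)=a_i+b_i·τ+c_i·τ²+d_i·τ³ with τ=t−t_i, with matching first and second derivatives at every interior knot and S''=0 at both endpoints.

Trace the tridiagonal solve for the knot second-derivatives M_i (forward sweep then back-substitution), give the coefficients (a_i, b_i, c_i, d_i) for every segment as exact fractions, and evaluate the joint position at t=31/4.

Δ: Δ0=-3/2, Δ1=2, Δ2=-5/3, Δ3=-2/3, Δ4=5/3
row 1: diag=8, rhs=21; c'=1/4, d'=21/8
row 2: denom=10−2·1/4=19/2; d'=(-22−2·21/8)/(19/2)=-109/38
row 3: denom=12−3·6/19=210/19; d'=(6−3·-109/38)/(210/19)=37/28
row 4: denom=12−3·19/70=783/70; d'=(14−3·37/28)/(783/70)=1405/1566
back: M4=1405/1566
back: M3=37/28−19/70·1405/1566=844/783
back: M2=-109/38−6/19·844/783=-1675/522
back: M1=21/8−1/4·-1675/522=1789/522
M: M0=0, M1=1789/522, M2=-1675/522, M3=844/783, M4=1405/1566, M5=0
seg 0: a=2, c=M0/2=0, d=(M1−M0)/(6·2)=1789/6264, b=Δ0−h0·(2M0+M1)/6=-2069/783
seg 1: a=-1, c=M1/2=1789/1044, d=(M2−M1)/(6·2)=-433/783, b=Δ1−h1·(2M1+M2)/6=1229/1566
seg 2: a=3, c=M2/2=-1675/1044, d=(M3−M2)/(6·3)=6713/28188, b=Δ2−h2·(2M2+M3)/6=1571/1566
seg 3: a=-2, c=M3/2=422/783, d=(M4−M3)/(6·3)=-283/28188, b=Δ3−h3·(2M3+M4)/6=-6869/3132
seg 4: a=-4, c=M4/2=1405/3132, d=(M5−M4)/(6·3)=-1405/28188, b=Δ4−h4·(2M4+M5)/6=1205/1566
t_q=31/4 → seg 3, τ=3/4; S=-2+-6869/3132·τ+422/783·τ²+-283/28188·τ³=-74521/22272

  seg 0: a=2 b=-2069/783 c=0 d=1789/6264
  seg 1: a=-1 b=1229/1566 c=1789/1044 d=-433/783
  seg 2: a=3 b=1571/1566 c=-1675/1044 d=6713/28188
  seg 3: a=-2 b=-6869/3132 c=422/783 d=-283/28188
  seg 4: a=-4 b=1205/1566 c=1405/3132 d=-1405/28188
S(31/4) = -74521/22272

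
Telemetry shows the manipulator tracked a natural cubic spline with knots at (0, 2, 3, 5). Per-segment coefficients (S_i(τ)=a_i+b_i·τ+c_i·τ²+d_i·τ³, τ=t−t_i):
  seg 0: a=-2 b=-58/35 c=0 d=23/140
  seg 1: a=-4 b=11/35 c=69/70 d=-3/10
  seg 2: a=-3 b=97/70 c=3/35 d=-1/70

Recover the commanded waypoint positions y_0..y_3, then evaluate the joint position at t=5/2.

y_0 = S_0(0) = a_0 = -2
y_1 = S_1(0) = a_1 = -4
y_2 = S_2(0) = a_2 = -3
y_3 = S_2(2) = 0
t_q=5/2 is in segment 1 (τ=1/2); S_1(τ)=-407/112

y_0=-2 y_1=-4 y_2=-3 y_3=0
S(5/2) = -407/112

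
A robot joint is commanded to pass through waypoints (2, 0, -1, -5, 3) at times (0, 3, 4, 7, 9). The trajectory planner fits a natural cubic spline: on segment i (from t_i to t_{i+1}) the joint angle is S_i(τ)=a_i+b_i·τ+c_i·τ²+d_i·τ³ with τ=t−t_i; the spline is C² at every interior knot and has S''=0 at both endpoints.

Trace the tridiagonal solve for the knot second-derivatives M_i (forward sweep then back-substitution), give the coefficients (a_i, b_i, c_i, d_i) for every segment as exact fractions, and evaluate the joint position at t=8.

Δ: Δ0=-2/3, Δ1=-1, Δ2=-4/3, Δ3=4
row 1: diag=8, rhs=-2; c'=1/8, d'=-1/4
row 2: denom=8−1·1/8=63/8; d'=(-2−1·-1/4)/(63/8)=-2/9
row 3: denom=10−3·8/21=62/7; d'=(32−3·-2/9)/(62/7)=343/93
back: M3=343/93
back: M2=-2/9−8/21·343/93=-454/279
back: M1=-1/4−1/8·-454/279=-13/279
M: M0=0, M1=-13/279, M2=-454/279, M3=343/93, M4=0
seg 0: a=2, c=M0/2=0, d=(M1−M0)/(6·3)=-13/5022, b=Δ0−h0·(2M0+M1)/6=-359/558
seg 1: a=0, c=M1/2=-13/558, d=(M2−M1)/(6·1)=-49/186, b=Δ1−h1·(2M1+M2)/6=-199/279
seg 2: a=-1, c=M2/2=-227/279, d=(M3−M2)/(6·3)=1483/5022, b=Δ2−h2·(2M2+M3)/6=-865/558
seg 3: a=-5, c=M3/2=343/186, d=(M4−M3)/(6·2)=-343/1116, b=Δ3−h3·(2M3+M4)/6=430/279
t_q=8 → seg 3, τ=1; S=-5+430/279·τ+343/186·τ²+-343/1116·τ³=-715/372

  seg 0: a=2 b=-359/558 c=0 d=-13/5022
  seg 1: a=0 b=-199/279 c=-13/558 d=-49/186
  seg 2: a=-1 b=-865/558 c=-227/279 d=1483/5022
  seg 3: a=-5 b=430/279 c=343/186 d=-343/1116
S(8) = -715/372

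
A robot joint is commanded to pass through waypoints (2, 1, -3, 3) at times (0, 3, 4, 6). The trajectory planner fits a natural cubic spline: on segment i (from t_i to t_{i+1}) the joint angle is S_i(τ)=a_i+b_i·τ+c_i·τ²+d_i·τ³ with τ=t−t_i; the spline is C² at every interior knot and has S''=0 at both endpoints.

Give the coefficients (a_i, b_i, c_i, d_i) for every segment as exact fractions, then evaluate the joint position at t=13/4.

  seg 0: a=2 b=214/141 c=0 d=-29/141
  seg 1: a=1 b=-569/141 c=-87/47 d=266/141
  seg 2: a=-3 b=-293/141 c=179/47 d=-179/282
S(13/4) = -143/1504

Δ: Δ0=-1/3, Δ1=-4, Δ2=3
row 1: diag=8, rhs=-22; c'=1/8, d'=-11/4
row 2: denom=6−1·1/8=47/8; d'=(42−1·-11/4)/(47/8)=358/47
back: M2=358/47
back: M1=-11/4−1/8·358/47=-174/47
M: M0=0, M1=-174/47, M2=358/47, M3=0
seg 0: a=2, c=M0/2=0, d=(M1−M0)/(6·3)=-29/141, b=Δ0−h0·(2M0+M1)/6=214/141
seg 1: a=1, c=M1/2=-87/47, d=(M2−M1)/(6·1)=266/141, b=Δ1−h1·(2M1+M2)/6=-569/141
seg 2: a=-3, c=M2/2=179/47, d=(M3−M2)/(6·2)=-179/282, b=Δ2−h2·(2M2+M3)/6=-293/141
t_q=13/4 → seg 1, τ=1/4; S=1+-569/141·τ+-87/47·τ²+266/141·τ³=-143/1504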